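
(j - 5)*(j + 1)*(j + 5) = j^3 + j^2 - 25*j - 25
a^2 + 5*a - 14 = (a - 2)*(a + 7)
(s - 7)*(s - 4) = s^2 - 11*s + 28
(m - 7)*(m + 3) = m^2 - 4*m - 21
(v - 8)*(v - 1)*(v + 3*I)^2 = v^4 - 9*v^3 + 6*I*v^3 - v^2 - 54*I*v^2 + 81*v + 48*I*v - 72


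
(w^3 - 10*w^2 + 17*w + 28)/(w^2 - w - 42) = (w^2 - 3*w - 4)/(w + 6)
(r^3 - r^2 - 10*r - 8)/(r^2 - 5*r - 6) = (r^2 - 2*r - 8)/(r - 6)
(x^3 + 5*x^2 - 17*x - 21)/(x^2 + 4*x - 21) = x + 1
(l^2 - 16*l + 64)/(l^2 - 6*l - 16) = (l - 8)/(l + 2)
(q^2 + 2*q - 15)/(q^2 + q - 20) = (q - 3)/(q - 4)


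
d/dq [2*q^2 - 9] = 4*q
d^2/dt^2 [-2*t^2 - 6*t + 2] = -4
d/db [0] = 0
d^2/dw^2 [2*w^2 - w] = 4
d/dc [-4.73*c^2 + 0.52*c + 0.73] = 0.52 - 9.46*c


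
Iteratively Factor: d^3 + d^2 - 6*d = (d - 2)*(d^2 + 3*d) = (d - 2)*(d + 3)*(d)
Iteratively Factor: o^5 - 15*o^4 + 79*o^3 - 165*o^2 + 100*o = (o - 1)*(o^4 - 14*o^3 + 65*o^2 - 100*o) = (o - 4)*(o - 1)*(o^3 - 10*o^2 + 25*o) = (o - 5)*(o - 4)*(o - 1)*(o^2 - 5*o) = o*(o - 5)*(o - 4)*(o - 1)*(o - 5)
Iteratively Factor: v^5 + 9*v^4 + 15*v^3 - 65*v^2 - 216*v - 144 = (v - 3)*(v^4 + 12*v^3 + 51*v^2 + 88*v + 48) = (v - 3)*(v + 3)*(v^3 + 9*v^2 + 24*v + 16) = (v - 3)*(v + 3)*(v + 4)*(v^2 + 5*v + 4) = (v - 3)*(v + 1)*(v + 3)*(v + 4)*(v + 4)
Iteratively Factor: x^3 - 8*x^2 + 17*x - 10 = (x - 1)*(x^2 - 7*x + 10) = (x - 5)*(x - 1)*(x - 2)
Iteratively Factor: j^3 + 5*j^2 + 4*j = (j + 4)*(j^2 + j) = (j + 1)*(j + 4)*(j)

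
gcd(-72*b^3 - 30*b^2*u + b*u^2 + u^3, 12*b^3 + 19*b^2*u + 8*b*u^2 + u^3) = 12*b^2 + 7*b*u + u^2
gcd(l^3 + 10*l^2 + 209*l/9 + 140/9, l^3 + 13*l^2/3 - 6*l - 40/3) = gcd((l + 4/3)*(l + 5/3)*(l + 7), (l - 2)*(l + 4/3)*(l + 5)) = l + 4/3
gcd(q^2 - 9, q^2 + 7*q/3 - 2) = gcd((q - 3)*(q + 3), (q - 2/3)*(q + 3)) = q + 3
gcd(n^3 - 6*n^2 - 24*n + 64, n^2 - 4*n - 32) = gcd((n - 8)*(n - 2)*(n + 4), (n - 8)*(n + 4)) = n^2 - 4*n - 32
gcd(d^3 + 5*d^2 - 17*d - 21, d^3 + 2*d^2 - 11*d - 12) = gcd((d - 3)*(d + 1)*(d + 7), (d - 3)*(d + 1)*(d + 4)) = d^2 - 2*d - 3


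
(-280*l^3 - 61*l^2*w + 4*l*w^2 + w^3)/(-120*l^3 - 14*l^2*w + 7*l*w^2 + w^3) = (-56*l^2 - l*w + w^2)/(-24*l^2 + 2*l*w + w^2)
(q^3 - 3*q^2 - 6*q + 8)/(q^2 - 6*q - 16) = (q^2 - 5*q + 4)/(q - 8)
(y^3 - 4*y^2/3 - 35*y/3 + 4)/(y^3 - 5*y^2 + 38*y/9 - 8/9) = 3*(y + 3)/(3*y - 2)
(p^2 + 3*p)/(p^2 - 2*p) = (p + 3)/(p - 2)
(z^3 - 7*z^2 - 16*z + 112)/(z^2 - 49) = (z^2 - 16)/(z + 7)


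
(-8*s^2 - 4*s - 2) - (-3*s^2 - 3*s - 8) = -5*s^2 - s + 6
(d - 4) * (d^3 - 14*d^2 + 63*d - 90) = d^4 - 18*d^3 + 119*d^2 - 342*d + 360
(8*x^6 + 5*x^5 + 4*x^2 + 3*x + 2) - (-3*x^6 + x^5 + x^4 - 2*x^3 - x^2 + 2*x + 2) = 11*x^6 + 4*x^5 - x^4 + 2*x^3 + 5*x^2 + x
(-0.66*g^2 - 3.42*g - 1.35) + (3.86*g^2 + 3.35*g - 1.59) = 3.2*g^2 - 0.0699999999999998*g - 2.94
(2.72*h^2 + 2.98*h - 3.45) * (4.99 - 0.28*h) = -0.7616*h^3 + 12.7384*h^2 + 15.8362*h - 17.2155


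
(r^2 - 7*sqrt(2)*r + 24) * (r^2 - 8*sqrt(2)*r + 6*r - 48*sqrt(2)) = r^4 - 15*sqrt(2)*r^3 + 6*r^3 - 90*sqrt(2)*r^2 + 136*r^2 - 192*sqrt(2)*r + 816*r - 1152*sqrt(2)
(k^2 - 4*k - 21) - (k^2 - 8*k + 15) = 4*k - 36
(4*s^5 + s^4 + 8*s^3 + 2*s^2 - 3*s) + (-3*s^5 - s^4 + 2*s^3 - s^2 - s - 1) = s^5 + 10*s^3 + s^2 - 4*s - 1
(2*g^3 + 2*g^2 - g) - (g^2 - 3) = 2*g^3 + g^2 - g + 3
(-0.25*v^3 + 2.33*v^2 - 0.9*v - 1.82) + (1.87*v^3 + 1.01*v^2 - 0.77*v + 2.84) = 1.62*v^3 + 3.34*v^2 - 1.67*v + 1.02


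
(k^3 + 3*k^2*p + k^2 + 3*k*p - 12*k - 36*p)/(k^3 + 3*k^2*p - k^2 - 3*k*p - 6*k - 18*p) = (k + 4)/(k + 2)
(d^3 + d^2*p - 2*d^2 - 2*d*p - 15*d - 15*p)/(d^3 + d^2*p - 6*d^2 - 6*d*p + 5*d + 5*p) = (d + 3)/(d - 1)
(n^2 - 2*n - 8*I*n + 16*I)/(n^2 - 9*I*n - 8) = (n - 2)/(n - I)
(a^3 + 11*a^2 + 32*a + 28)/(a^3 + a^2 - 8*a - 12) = (a + 7)/(a - 3)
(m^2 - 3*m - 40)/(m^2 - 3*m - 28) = (-m^2 + 3*m + 40)/(-m^2 + 3*m + 28)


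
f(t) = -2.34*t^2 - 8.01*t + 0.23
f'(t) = -4.68*t - 8.01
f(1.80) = -21.77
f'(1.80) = -16.43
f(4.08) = -71.40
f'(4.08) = -27.10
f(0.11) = -0.68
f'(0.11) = -8.52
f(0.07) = -0.34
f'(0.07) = -8.34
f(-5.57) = -27.75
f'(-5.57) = 18.06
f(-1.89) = 7.01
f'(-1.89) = 0.84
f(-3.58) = -1.08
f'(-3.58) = 8.74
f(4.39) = -80.03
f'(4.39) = -28.56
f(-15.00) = -406.12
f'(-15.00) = 62.19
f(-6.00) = -35.95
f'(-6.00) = 20.07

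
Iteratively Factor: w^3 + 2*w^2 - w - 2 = (w + 2)*(w^2 - 1) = (w + 1)*(w + 2)*(w - 1)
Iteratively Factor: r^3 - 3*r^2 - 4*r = (r + 1)*(r^2 - 4*r) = r*(r + 1)*(r - 4)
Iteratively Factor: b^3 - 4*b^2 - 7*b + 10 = (b - 5)*(b^2 + b - 2) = (b - 5)*(b + 2)*(b - 1)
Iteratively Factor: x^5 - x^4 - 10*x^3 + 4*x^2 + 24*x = (x)*(x^4 - x^3 - 10*x^2 + 4*x + 24) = x*(x + 2)*(x^3 - 3*x^2 - 4*x + 12) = x*(x + 2)^2*(x^2 - 5*x + 6) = x*(x - 2)*(x + 2)^2*(x - 3)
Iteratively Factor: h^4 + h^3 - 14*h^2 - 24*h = (h)*(h^3 + h^2 - 14*h - 24) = h*(h + 2)*(h^2 - h - 12) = h*(h + 2)*(h + 3)*(h - 4)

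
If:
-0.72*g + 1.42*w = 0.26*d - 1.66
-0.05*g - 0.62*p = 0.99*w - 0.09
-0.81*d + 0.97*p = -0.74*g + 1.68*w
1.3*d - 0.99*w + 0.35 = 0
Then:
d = 0.28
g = 3.62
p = -1.29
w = 0.72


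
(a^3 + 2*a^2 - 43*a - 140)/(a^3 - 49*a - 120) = (a^2 - 3*a - 28)/(a^2 - 5*a - 24)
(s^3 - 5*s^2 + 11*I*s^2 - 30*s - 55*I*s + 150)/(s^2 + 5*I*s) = s - 5 + 6*I - 30*I/s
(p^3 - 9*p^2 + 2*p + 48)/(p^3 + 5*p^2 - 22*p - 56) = (p^2 - 11*p + 24)/(p^2 + 3*p - 28)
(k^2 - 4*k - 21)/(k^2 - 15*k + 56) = (k + 3)/(k - 8)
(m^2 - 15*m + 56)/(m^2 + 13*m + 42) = (m^2 - 15*m + 56)/(m^2 + 13*m + 42)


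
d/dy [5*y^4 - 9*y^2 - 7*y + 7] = 20*y^3 - 18*y - 7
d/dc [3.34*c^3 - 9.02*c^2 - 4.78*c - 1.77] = 10.02*c^2 - 18.04*c - 4.78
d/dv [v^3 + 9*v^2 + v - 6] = 3*v^2 + 18*v + 1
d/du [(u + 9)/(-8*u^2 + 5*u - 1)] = (-8*u^2 + 5*u + (u + 9)*(16*u - 5) - 1)/(8*u^2 - 5*u + 1)^2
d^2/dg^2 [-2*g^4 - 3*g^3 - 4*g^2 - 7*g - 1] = -24*g^2 - 18*g - 8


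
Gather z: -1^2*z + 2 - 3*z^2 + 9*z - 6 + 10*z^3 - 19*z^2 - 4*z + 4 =10*z^3 - 22*z^2 + 4*z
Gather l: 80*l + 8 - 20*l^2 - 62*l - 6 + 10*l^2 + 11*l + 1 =-10*l^2 + 29*l + 3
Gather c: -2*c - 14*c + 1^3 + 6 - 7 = -16*c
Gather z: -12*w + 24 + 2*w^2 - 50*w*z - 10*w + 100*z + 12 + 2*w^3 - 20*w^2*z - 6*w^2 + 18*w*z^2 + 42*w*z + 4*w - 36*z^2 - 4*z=2*w^3 - 4*w^2 - 18*w + z^2*(18*w - 36) + z*(-20*w^2 - 8*w + 96) + 36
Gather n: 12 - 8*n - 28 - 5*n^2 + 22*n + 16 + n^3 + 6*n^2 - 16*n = n^3 + n^2 - 2*n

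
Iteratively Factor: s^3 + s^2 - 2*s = (s - 1)*(s^2 + 2*s) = (s - 1)*(s + 2)*(s)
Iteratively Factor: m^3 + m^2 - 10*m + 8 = (m + 4)*(m^2 - 3*m + 2) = (m - 1)*(m + 4)*(m - 2)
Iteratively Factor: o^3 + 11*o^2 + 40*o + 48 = (o + 3)*(o^2 + 8*o + 16) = (o + 3)*(o + 4)*(o + 4)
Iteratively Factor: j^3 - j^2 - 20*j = (j)*(j^2 - j - 20) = j*(j + 4)*(j - 5)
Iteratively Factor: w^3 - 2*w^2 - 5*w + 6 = (w - 3)*(w^2 + w - 2) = (w - 3)*(w - 1)*(w + 2)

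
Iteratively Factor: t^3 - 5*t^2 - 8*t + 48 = (t + 3)*(t^2 - 8*t + 16) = (t - 4)*(t + 3)*(t - 4)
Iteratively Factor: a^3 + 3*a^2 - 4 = (a + 2)*(a^2 + a - 2) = (a + 2)^2*(a - 1)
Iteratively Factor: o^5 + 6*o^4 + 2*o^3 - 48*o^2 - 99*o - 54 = (o + 2)*(o^4 + 4*o^3 - 6*o^2 - 36*o - 27) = (o - 3)*(o + 2)*(o^3 + 7*o^2 + 15*o + 9) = (o - 3)*(o + 2)*(o + 3)*(o^2 + 4*o + 3) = (o - 3)*(o + 1)*(o + 2)*(o + 3)*(o + 3)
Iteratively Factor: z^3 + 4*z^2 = (z)*(z^2 + 4*z) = z*(z + 4)*(z)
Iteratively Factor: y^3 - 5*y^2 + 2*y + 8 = (y - 4)*(y^2 - y - 2) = (y - 4)*(y + 1)*(y - 2)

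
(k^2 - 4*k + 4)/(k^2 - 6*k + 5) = (k^2 - 4*k + 4)/(k^2 - 6*k + 5)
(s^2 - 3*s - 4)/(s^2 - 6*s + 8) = (s + 1)/(s - 2)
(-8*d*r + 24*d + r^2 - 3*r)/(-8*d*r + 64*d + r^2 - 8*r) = (r - 3)/(r - 8)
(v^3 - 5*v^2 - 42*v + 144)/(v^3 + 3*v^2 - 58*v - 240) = (v - 3)/(v + 5)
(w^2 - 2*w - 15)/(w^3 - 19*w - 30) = 1/(w + 2)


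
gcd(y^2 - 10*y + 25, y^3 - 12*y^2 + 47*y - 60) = y - 5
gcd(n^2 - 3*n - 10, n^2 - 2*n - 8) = n + 2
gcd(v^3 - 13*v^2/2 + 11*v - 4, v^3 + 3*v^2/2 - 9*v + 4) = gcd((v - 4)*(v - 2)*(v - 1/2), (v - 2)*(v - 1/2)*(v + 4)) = v^2 - 5*v/2 + 1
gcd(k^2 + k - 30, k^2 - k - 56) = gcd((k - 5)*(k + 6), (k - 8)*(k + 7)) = 1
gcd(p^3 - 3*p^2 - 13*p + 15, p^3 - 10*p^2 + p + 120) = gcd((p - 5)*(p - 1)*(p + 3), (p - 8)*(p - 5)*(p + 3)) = p^2 - 2*p - 15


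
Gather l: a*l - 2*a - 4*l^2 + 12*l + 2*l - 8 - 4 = -2*a - 4*l^2 + l*(a + 14) - 12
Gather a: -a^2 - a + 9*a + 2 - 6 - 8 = -a^2 + 8*a - 12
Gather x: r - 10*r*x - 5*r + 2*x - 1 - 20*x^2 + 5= -4*r - 20*x^2 + x*(2 - 10*r) + 4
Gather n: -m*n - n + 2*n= n*(1 - m)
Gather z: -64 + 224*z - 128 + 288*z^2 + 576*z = 288*z^2 + 800*z - 192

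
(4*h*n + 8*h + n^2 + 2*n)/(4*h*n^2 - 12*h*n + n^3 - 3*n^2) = (n + 2)/(n*(n - 3))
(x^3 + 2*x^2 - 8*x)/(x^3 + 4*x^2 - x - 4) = x*(x - 2)/(x^2 - 1)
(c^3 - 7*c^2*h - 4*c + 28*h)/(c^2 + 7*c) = (c^3 - 7*c^2*h - 4*c + 28*h)/(c*(c + 7))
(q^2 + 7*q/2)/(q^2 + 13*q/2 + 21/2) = q/(q + 3)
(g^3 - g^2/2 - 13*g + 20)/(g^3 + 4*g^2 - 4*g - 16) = (g - 5/2)/(g + 2)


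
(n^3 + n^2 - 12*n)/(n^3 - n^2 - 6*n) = (n + 4)/(n + 2)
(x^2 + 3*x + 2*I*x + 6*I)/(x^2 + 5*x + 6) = (x + 2*I)/(x + 2)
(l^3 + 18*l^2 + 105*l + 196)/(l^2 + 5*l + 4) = (l^2 + 14*l + 49)/(l + 1)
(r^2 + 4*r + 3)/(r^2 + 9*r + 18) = (r + 1)/(r + 6)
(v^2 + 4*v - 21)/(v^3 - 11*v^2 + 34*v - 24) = (v^2 + 4*v - 21)/(v^3 - 11*v^2 + 34*v - 24)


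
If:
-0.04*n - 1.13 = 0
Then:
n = -28.25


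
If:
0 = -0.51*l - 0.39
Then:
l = -0.76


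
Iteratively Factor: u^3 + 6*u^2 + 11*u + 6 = (u + 2)*(u^2 + 4*u + 3) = (u + 1)*(u + 2)*(u + 3)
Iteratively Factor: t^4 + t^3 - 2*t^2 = (t)*(t^3 + t^2 - 2*t) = t^2*(t^2 + t - 2) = t^2*(t + 2)*(t - 1)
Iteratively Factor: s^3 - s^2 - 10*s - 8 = (s - 4)*(s^2 + 3*s + 2) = (s - 4)*(s + 1)*(s + 2)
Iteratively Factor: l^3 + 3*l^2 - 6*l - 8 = (l - 2)*(l^2 + 5*l + 4) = (l - 2)*(l + 4)*(l + 1)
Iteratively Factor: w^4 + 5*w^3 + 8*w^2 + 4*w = (w + 1)*(w^3 + 4*w^2 + 4*w) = w*(w + 1)*(w^2 + 4*w + 4) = w*(w + 1)*(w + 2)*(w + 2)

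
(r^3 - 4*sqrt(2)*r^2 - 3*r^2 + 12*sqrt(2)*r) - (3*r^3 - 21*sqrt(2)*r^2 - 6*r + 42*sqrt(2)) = -2*r^3 - 3*r^2 + 17*sqrt(2)*r^2 + 6*r + 12*sqrt(2)*r - 42*sqrt(2)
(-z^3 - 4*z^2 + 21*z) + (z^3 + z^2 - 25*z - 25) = -3*z^2 - 4*z - 25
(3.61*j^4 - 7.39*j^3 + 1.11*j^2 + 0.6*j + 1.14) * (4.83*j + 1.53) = 17.4363*j^5 - 30.1704*j^4 - 5.9454*j^3 + 4.5963*j^2 + 6.4242*j + 1.7442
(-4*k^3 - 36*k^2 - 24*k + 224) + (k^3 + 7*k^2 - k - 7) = -3*k^3 - 29*k^2 - 25*k + 217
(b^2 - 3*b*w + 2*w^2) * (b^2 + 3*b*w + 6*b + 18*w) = b^4 + 6*b^3 - 7*b^2*w^2 + 6*b*w^3 - 42*b*w^2 + 36*w^3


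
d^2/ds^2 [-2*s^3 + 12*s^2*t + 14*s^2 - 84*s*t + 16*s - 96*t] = -12*s + 24*t + 28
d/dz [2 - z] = -1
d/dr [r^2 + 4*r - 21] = 2*r + 4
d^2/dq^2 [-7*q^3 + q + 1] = -42*q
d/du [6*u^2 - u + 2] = 12*u - 1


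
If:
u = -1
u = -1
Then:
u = -1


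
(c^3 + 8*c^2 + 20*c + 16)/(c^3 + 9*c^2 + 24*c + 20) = (c + 4)/(c + 5)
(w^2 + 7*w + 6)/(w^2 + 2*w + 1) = (w + 6)/(w + 1)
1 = 1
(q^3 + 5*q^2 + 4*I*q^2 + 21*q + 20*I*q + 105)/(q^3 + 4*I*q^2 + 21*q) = (q + 5)/q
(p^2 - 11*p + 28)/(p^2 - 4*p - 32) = (-p^2 + 11*p - 28)/(-p^2 + 4*p + 32)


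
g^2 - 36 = (g - 6)*(g + 6)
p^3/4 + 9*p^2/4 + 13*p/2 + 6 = (p/4 + 1)*(p + 2)*(p + 3)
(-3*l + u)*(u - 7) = -3*l*u + 21*l + u^2 - 7*u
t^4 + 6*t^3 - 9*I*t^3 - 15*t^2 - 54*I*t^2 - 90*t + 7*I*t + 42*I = (t + 6)*(t - 7*I)*(t - I)^2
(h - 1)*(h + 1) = h^2 - 1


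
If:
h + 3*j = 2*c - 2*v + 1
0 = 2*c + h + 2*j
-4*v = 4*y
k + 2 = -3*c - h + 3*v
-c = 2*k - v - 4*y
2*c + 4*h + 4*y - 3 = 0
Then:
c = -11/218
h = 167/109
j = -78/109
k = -121/109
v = 165/218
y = -165/218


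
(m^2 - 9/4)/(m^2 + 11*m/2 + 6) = (m - 3/2)/(m + 4)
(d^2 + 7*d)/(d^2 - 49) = d/(d - 7)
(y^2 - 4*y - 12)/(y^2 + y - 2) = (y - 6)/(y - 1)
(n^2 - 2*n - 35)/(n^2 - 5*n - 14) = (n + 5)/(n + 2)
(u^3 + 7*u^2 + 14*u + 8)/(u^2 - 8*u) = (u^3 + 7*u^2 + 14*u + 8)/(u*(u - 8))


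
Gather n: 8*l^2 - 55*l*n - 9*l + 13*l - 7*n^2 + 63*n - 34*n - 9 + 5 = 8*l^2 + 4*l - 7*n^2 + n*(29 - 55*l) - 4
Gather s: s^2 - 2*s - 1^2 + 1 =s^2 - 2*s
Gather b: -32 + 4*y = 4*y - 32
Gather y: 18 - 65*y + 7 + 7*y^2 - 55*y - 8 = 7*y^2 - 120*y + 17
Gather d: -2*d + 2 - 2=-2*d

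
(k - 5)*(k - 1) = k^2 - 6*k + 5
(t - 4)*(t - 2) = t^2 - 6*t + 8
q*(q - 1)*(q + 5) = q^3 + 4*q^2 - 5*q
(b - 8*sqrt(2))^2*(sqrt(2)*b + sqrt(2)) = sqrt(2)*b^3 - 32*b^2 + sqrt(2)*b^2 - 32*b + 128*sqrt(2)*b + 128*sqrt(2)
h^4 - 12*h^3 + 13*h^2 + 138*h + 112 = (h - 8)*(h - 7)*(h + 1)*(h + 2)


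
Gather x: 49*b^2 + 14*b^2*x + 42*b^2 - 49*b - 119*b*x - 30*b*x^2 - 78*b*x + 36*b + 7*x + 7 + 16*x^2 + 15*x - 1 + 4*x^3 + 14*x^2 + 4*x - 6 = 91*b^2 - 13*b + 4*x^3 + x^2*(30 - 30*b) + x*(14*b^2 - 197*b + 26)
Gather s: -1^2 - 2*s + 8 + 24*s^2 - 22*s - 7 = 24*s^2 - 24*s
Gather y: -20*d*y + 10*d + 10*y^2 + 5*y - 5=10*d + 10*y^2 + y*(5 - 20*d) - 5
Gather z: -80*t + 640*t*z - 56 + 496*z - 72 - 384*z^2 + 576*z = -80*t - 384*z^2 + z*(640*t + 1072) - 128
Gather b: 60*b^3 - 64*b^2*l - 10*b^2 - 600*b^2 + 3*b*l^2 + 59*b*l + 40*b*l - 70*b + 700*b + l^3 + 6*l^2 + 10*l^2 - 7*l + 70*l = 60*b^3 + b^2*(-64*l - 610) + b*(3*l^2 + 99*l + 630) + l^3 + 16*l^2 + 63*l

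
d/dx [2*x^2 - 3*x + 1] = 4*x - 3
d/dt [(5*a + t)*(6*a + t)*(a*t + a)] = a*(30*a^2 + 22*a*t + 11*a + 3*t^2 + 2*t)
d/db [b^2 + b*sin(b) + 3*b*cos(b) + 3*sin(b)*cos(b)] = -3*b*sin(b) + b*cos(b) + 2*b + sin(b) + 3*cos(b) + 3*cos(2*b)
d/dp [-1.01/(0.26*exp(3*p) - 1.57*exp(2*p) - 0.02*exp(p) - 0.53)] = (0.7878*exp(2*p) - 3.1714*exp(p) - 0.0202)*exp(p)/(-0.26*exp(3*p) + 1.57*exp(2*p) + 0.02*exp(p) + 0.53)^2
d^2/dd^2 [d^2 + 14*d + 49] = 2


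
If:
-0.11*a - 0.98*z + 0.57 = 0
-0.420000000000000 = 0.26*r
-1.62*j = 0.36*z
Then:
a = 5.18181818181818 - 8.90909090909091*z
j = -0.222222222222222*z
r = -1.62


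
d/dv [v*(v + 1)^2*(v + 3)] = 4*v^3 + 15*v^2 + 14*v + 3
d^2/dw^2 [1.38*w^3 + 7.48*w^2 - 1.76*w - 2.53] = 8.28*w + 14.96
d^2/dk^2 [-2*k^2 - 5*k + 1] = -4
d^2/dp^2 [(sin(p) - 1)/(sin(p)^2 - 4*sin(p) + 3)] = (-3*sin(p) + cos(p)^2 + 1)/(sin(p) - 3)^3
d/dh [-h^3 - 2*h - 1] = -3*h^2 - 2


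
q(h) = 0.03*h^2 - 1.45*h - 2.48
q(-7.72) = 10.50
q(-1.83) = 0.27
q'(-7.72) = -1.91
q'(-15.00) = -2.35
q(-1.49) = -0.25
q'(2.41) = -1.31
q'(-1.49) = -1.54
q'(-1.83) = -1.56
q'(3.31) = -1.25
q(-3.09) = 2.29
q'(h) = 0.06*h - 1.45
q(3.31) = -6.95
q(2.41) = -5.80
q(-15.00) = 26.02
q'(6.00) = -1.09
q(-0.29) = -2.06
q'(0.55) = -1.42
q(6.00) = -10.10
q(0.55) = -3.27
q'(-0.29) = -1.47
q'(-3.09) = -1.64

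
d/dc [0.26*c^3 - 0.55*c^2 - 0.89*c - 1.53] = 0.78*c^2 - 1.1*c - 0.89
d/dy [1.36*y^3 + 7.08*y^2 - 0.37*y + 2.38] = 4.08*y^2 + 14.16*y - 0.37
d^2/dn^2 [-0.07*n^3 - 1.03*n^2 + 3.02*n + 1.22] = -0.42*n - 2.06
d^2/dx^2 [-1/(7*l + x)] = -2/(7*l + x)^3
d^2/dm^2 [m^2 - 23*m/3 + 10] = 2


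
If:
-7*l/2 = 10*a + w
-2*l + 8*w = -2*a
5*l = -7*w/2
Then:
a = 0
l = 0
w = 0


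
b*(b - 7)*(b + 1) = b^3 - 6*b^2 - 7*b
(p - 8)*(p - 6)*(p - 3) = p^3 - 17*p^2 + 90*p - 144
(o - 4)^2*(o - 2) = o^3 - 10*o^2 + 32*o - 32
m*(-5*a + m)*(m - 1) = -5*a*m^2 + 5*a*m + m^3 - m^2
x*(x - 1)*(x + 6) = x^3 + 5*x^2 - 6*x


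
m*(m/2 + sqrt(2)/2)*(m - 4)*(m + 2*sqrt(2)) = m^4/2 - 2*m^3 + 3*sqrt(2)*m^3/2 - 6*sqrt(2)*m^2 + 2*m^2 - 8*m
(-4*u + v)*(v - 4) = -4*u*v + 16*u + v^2 - 4*v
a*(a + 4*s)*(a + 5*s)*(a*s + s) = a^4*s + 9*a^3*s^2 + a^3*s + 20*a^2*s^3 + 9*a^2*s^2 + 20*a*s^3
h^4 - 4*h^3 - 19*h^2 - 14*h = h*(h - 7)*(h + 1)*(h + 2)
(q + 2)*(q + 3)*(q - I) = q^3 + 5*q^2 - I*q^2 + 6*q - 5*I*q - 6*I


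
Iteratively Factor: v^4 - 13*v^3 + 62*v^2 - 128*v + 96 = (v - 4)*(v^3 - 9*v^2 + 26*v - 24) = (v - 4)*(v - 2)*(v^2 - 7*v + 12) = (v - 4)^2*(v - 2)*(v - 3)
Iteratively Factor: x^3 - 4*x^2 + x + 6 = (x - 3)*(x^2 - x - 2) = (x - 3)*(x + 1)*(x - 2)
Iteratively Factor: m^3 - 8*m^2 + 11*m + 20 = (m - 4)*(m^2 - 4*m - 5) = (m - 5)*(m - 4)*(m + 1)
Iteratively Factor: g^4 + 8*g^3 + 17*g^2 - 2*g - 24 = (g + 3)*(g^3 + 5*g^2 + 2*g - 8) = (g - 1)*(g + 3)*(g^2 + 6*g + 8) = (g - 1)*(g + 3)*(g + 4)*(g + 2)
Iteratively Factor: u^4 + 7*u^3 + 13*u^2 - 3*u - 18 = (u - 1)*(u^3 + 8*u^2 + 21*u + 18) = (u - 1)*(u + 3)*(u^2 + 5*u + 6) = (u - 1)*(u + 3)^2*(u + 2)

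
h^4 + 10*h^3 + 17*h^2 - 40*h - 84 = (h - 2)*(h + 2)*(h + 3)*(h + 7)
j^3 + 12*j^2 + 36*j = j*(j + 6)^2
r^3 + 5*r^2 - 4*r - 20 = (r - 2)*(r + 2)*(r + 5)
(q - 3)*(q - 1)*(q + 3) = q^3 - q^2 - 9*q + 9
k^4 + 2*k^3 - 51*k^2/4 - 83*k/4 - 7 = (k - 7/2)*(k + 1/2)*(k + 1)*(k + 4)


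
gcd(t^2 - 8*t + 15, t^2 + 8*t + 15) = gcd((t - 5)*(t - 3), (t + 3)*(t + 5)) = 1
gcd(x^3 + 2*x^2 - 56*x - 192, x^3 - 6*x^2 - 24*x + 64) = x^2 - 4*x - 32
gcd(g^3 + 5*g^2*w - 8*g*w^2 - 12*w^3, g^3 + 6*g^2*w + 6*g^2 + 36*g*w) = g + 6*w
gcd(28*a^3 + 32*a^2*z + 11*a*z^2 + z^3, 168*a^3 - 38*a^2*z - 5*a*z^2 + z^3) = 1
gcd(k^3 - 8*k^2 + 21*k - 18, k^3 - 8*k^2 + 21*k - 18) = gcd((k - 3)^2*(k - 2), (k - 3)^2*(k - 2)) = k^3 - 8*k^2 + 21*k - 18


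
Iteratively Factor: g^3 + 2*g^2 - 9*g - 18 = (g + 2)*(g^2 - 9) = (g - 3)*(g + 2)*(g + 3)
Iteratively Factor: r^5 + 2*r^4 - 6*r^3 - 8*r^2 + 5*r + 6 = (r - 2)*(r^4 + 4*r^3 + 2*r^2 - 4*r - 3) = (r - 2)*(r + 1)*(r^3 + 3*r^2 - r - 3) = (r - 2)*(r + 1)^2*(r^2 + 2*r - 3) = (r - 2)*(r - 1)*(r + 1)^2*(r + 3)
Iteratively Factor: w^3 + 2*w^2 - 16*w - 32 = (w + 2)*(w^2 - 16) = (w + 2)*(w + 4)*(w - 4)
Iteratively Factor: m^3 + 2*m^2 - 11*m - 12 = (m + 1)*(m^2 + m - 12) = (m - 3)*(m + 1)*(m + 4)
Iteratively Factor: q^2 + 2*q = (q)*(q + 2)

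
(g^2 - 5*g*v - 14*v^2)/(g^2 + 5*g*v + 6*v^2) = (g - 7*v)/(g + 3*v)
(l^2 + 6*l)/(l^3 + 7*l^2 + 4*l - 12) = l/(l^2 + l - 2)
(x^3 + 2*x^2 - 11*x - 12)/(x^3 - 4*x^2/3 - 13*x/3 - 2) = 3*(x + 4)/(3*x + 2)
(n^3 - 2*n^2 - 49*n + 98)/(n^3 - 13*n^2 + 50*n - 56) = (n + 7)/(n - 4)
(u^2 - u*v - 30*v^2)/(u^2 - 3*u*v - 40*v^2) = (u - 6*v)/(u - 8*v)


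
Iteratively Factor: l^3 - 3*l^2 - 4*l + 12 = (l - 3)*(l^2 - 4) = (l - 3)*(l - 2)*(l + 2)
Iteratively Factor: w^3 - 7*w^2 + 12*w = (w - 4)*(w^2 - 3*w) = w*(w - 4)*(w - 3)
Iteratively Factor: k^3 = (k)*(k^2) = k^2*(k)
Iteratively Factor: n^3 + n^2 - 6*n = (n + 3)*(n^2 - 2*n) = (n - 2)*(n + 3)*(n)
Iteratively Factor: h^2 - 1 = (h + 1)*(h - 1)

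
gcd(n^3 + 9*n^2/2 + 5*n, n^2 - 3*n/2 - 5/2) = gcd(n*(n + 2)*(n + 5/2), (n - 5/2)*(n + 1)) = 1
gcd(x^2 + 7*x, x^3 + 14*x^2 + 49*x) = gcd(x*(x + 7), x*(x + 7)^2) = x^2 + 7*x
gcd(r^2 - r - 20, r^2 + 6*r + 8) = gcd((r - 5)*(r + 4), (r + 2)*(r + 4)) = r + 4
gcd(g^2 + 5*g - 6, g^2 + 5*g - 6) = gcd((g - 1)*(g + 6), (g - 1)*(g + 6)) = g^2 + 5*g - 6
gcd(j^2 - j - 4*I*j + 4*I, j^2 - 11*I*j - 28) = j - 4*I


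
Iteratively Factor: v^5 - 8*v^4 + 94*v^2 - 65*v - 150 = (v + 1)*(v^4 - 9*v^3 + 9*v^2 + 85*v - 150) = (v - 2)*(v + 1)*(v^3 - 7*v^2 - 5*v + 75) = (v - 5)*(v - 2)*(v + 1)*(v^2 - 2*v - 15) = (v - 5)^2*(v - 2)*(v + 1)*(v + 3)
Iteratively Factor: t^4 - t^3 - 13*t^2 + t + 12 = (t - 1)*(t^3 - 13*t - 12) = (t - 1)*(t + 3)*(t^2 - 3*t - 4) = (t - 1)*(t + 1)*(t + 3)*(t - 4)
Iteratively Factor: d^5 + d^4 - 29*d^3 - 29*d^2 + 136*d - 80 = (d - 1)*(d^4 + 2*d^3 - 27*d^2 - 56*d + 80) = (d - 5)*(d - 1)*(d^3 + 7*d^2 + 8*d - 16) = (d - 5)*(d - 1)*(d + 4)*(d^2 + 3*d - 4) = (d - 5)*(d - 1)^2*(d + 4)*(d + 4)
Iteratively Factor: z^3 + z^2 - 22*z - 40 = (z - 5)*(z^2 + 6*z + 8) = (z - 5)*(z + 2)*(z + 4)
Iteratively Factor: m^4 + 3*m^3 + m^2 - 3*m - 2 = (m + 1)*(m^3 + 2*m^2 - m - 2) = (m - 1)*(m + 1)*(m^2 + 3*m + 2) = (m - 1)*(m + 1)^2*(m + 2)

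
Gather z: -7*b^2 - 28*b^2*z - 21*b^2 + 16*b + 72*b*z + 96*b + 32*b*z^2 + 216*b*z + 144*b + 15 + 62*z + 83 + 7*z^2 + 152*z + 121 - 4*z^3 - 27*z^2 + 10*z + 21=-28*b^2 + 256*b - 4*z^3 + z^2*(32*b - 20) + z*(-28*b^2 + 288*b + 224) + 240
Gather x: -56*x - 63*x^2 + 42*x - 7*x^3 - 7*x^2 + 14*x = -7*x^3 - 70*x^2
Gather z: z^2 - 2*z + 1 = z^2 - 2*z + 1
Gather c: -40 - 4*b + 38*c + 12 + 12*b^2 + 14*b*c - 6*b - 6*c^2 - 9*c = 12*b^2 - 10*b - 6*c^2 + c*(14*b + 29) - 28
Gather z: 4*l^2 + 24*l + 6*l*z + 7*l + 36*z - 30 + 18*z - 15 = 4*l^2 + 31*l + z*(6*l + 54) - 45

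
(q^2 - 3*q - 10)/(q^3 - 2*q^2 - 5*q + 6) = (q - 5)/(q^2 - 4*q + 3)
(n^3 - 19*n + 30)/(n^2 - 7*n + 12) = (n^2 + 3*n - 10)/(n - 4)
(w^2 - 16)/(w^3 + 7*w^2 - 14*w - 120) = (w + 4)/(w^2 + 11*w + 30)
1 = 1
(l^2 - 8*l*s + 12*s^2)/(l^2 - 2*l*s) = (l - 6*s)/l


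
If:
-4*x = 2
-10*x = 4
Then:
No Solution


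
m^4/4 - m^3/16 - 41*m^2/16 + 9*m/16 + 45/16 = (m/4 + 1/4)*(m - 3)*(m - 5/4)*(m + 3)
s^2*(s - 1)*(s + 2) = s^4 + s^3 - 2*s^2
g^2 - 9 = (g - 3)*(g + 3)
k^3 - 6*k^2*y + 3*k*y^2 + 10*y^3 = (k - 5*y)*(k - 2*y)*(k + y)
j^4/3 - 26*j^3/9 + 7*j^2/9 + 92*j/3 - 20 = (j/3 + 1)*(j - 6)*(j - 5)*(j - 2/3)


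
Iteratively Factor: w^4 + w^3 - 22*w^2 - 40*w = (w + 2)*(w^3 - w^2 - 20*w) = (w + 2)*(w + 4)*(w^2 - 5*w) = w*(w + 2)*(w + 4)*(w - 5)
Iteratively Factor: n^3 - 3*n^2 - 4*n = (n)*(n^2 - 3*n - 4) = n*(n + 1)*(n - 4)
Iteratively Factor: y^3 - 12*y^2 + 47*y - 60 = (y - 5)*(y^2 - 7*y + 12) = (y - 5)*(y - 3)*(y - 4)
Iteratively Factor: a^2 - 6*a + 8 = (a - 2)*(a - 4)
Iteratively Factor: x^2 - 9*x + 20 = (x - 4)*(x - 5)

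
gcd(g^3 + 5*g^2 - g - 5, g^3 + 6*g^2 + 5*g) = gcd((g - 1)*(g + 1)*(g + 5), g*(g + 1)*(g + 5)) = g^2 + 6*g + 5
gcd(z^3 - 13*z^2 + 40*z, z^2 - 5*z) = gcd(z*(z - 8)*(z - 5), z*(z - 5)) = z^2 - 5*z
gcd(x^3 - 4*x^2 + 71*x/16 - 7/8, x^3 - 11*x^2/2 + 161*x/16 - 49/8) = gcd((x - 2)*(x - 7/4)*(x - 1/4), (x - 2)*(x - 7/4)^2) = x^2 - 15*x/4 + 7/2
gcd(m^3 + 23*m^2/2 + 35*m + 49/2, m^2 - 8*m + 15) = 1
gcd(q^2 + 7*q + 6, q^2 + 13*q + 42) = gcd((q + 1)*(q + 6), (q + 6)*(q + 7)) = q + 6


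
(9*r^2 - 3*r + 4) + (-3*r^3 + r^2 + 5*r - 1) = -3*r^3 + 10*r^2 + 2*r + 3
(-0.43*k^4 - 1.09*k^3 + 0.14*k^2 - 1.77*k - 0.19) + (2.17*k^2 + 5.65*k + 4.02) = -0.43*k^4 - 1.09*k^3 + 2.31*k^2 + 3.88*k + 3.83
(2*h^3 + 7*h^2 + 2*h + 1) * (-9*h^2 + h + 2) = -18*h^5 - 61*h^4 - 7*h^3 + 7*h^2 + 5*h + 2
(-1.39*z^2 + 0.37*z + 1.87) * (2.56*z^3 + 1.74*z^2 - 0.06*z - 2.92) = -3.5584*z^5 - 1.4714*z^4 + 5.5144*z^3 + 7.2904*z^2 - 1.1926*z - 5.4604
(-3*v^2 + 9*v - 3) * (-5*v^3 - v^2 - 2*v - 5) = 15*v^5 - 42*v^4 + 12*v^3 - 39*v + 15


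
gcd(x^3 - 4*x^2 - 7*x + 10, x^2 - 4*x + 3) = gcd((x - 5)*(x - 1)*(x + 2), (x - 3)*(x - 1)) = x - 1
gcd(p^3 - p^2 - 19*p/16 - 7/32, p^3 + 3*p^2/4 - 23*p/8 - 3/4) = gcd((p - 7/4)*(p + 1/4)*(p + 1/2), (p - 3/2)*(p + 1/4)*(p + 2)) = p + 1/4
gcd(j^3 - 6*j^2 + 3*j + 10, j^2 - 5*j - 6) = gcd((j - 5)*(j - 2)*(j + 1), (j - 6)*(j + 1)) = j + 1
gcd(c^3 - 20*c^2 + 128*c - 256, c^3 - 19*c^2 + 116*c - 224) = c^2 - 12*c + 32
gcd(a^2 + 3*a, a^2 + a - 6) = a + 3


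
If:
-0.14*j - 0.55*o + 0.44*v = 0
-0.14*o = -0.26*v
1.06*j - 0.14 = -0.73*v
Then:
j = 0.16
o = -0.07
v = -0.04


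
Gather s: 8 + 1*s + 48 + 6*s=7*s + 56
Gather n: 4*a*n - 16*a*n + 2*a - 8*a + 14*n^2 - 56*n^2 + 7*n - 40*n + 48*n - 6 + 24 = -6*a - 42*n^2 + n*(15 - 12*a) + 18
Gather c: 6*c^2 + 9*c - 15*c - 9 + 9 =6*c^2 - 6*c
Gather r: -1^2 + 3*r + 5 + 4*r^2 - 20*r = 4*r^2 - 17*r + 4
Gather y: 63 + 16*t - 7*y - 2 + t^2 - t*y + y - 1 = t^2 + 16*t + y*(-t - 6) + 60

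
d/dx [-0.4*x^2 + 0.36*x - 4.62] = 0.36 - 0.8*x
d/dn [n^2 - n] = 2*n - 1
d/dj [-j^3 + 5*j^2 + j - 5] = -3*j^2 + 10*j + 1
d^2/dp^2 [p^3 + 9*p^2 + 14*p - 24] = 6*p + 18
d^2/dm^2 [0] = 0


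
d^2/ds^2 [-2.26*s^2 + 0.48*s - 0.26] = -4.52000000000000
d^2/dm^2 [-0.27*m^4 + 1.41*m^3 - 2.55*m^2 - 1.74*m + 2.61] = -3.24*m^2 + 8.46*m - 5.1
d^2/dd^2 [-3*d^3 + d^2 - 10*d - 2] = 2 - 18*d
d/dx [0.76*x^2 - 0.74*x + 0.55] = 1.52*x - 0.74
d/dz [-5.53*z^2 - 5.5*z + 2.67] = -11.06*z - 5.5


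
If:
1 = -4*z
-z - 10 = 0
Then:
No Solution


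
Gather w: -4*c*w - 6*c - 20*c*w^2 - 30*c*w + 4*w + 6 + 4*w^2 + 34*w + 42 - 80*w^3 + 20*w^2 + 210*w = -6*c - 80*w^3 + w^2*(24 - 20*c) + w*(248 - 34*c) + 48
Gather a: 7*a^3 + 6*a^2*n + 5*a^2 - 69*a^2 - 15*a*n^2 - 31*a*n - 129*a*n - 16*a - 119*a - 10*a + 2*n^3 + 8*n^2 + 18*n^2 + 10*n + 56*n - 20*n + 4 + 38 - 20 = 7*a^3 + a^2*(6*n - 64) + a*(-15*n^2 - 160*n - 145) + 2*n^3 + 26*n^2 + 46*n + 22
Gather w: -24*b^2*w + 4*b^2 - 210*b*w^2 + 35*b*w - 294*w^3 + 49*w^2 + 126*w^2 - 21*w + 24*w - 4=4*b^2 - 294*w^3 + w^2*(175 - 210*b) + w*(-24*b^2 + 35*b + 3) - 4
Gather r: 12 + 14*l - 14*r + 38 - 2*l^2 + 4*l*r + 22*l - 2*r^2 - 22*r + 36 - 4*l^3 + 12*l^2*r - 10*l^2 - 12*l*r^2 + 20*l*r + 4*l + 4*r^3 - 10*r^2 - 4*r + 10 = -4*l^3 - 12*l^2 + 40*l + 4*r^3 + r^2*(-12*l - 12) + r*(12*l^2 + 24*l - 40) + 96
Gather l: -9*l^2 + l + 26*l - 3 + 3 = -9*l^2 + 27*l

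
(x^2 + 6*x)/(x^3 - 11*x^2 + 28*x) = (x + 6)/(x^2 - 11*x + 28)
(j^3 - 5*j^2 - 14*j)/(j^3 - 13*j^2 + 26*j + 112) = j/(j - 8)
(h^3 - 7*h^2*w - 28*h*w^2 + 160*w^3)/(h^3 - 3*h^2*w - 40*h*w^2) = (h - 4*w)/h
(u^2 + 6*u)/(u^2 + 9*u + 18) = u/(u + 3)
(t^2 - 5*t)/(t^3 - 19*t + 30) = t*(t - 5)/(t^3 - 19*t + 30)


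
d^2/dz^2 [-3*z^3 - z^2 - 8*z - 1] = -18*z - 2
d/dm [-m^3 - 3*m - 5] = -3*m^2 - 3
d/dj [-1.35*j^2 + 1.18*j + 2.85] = 1.18 - 2.7*j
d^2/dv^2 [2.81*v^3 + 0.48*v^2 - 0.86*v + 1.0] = 16.86*v + 0.96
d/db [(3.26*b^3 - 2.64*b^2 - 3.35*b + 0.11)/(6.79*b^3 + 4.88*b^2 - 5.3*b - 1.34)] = (33.8344*b^4 + 10.937*b^3 + 14.9941*b^2 + 6.0016*b + 5.072)/(46.1041*b^6 + 66.2704*b^5 - 48.1596*b^4 - 69.9252*b^3 + 15.0116*b^2 + 14.204*b + 1.7956)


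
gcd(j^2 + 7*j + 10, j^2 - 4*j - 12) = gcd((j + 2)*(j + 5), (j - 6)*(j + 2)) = j + 2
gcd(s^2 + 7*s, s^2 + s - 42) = s + 7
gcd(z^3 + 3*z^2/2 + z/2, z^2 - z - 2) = z + 1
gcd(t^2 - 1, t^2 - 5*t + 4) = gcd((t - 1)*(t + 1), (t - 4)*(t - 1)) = t - 1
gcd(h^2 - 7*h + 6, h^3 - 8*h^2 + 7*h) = h - 1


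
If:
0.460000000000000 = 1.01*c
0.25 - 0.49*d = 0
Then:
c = 0.46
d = 0.51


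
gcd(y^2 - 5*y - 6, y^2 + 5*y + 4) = y + 1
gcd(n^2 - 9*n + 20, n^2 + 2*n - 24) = n - 4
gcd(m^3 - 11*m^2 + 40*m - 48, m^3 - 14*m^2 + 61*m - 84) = m^2 - 7*m + 12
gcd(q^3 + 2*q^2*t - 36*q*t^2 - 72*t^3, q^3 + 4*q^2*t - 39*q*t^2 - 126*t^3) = q - 6*t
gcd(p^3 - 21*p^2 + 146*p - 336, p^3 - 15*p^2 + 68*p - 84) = p^2 - 13*p + 42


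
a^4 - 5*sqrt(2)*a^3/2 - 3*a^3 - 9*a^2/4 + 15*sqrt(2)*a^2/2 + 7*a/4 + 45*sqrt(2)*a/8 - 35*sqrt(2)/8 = (a - 7/2)*(a - 1/2)*(a + 1)*(a - 5*sqrt(2)/2)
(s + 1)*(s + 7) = s^2 + 8*s + 7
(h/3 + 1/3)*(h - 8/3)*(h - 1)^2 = h^4/3 - 11*h^3/9 + 5*h^2/9 + 11*h/9 - 8/9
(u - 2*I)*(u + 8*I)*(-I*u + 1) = -I*u^3 + 7*u^2 - 10*I*u + 16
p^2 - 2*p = p*(p - 2)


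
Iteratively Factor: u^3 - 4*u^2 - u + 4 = (u + 1)*(u^2 - 5*u + 4) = (u - 4)*(u + 1)*(u - 1)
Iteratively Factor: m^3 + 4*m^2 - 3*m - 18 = (m - 2)*(m^2 + 6*m + 9) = (m - 2)*(m + 3)*(m + 3)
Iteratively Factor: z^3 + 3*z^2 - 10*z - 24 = (z + 4)*(z^2 - z - 6) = (z - 3)*(z + 4)*(z + 2)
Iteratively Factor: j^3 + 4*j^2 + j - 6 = (j - 1)*(j^2 + 5*j + 6) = (j - 1)*(j + 3)*(j + 2)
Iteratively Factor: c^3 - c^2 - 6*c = (c + 2)*(c^2 - 3*c) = (c - 3)*(c + 2)*(c)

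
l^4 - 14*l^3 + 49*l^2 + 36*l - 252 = (l - 7)*(l - 6)*(l - 3)*(l + 2)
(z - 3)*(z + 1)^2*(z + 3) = z^4 + 2*z^3 - 8*z^2 - 18*z - 9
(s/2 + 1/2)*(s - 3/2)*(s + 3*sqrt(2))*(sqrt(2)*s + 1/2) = sqrt(2)*s^4/2 - sqrt(2)*s^3/4 + 13*s^3/4 - 13*s^2/8 - 39*s/8 - 3*sqrt(2)*s/8 - 9*sqrt(2)/8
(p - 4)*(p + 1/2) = p^2 - 7*p/2 - 2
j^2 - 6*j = j*(j - 6)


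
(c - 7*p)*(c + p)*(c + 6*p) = c^3 - 43*c*p^2 - 42*p^3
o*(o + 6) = o^2 + 6*o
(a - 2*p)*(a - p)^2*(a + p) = a^4 - 3*a^3*p + a^2*p^2 + 3*a*p^3 - 2*p^4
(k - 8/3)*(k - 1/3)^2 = k^3 - 10*k^2/3 + 17*k/9 - 8/27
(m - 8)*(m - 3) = m^2 - 11*m + 24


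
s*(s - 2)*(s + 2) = s^3 - 4*s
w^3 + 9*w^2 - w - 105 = (w - 3)*(w + 5)*(w + 7)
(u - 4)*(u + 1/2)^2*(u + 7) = u^4 + 4*u^3 - 99*u^2/4 - 109*u/4 - 7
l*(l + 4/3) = l^2 + 4*l/3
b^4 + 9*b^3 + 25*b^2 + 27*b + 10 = (b + 1)^2*(b + 2)*(b + 5)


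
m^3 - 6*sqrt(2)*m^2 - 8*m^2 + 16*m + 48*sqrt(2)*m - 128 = (m - 8)*(m - 4*sqrt(2))*(m - 2*sqrt(2))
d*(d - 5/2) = d^2 - 5*d/2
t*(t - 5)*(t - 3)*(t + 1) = t^4 - 7*t^3 + 7*t^2 + 15*t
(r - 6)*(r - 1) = r^2 - 7*r + 6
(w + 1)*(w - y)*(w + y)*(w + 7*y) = w^4 + 7*w^3*y + w^3 - w^2*y^2 + 7*w^2*y - 7*w*y^3 - w*y^2 - 7*y^3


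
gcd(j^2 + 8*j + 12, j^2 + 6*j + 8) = j + 2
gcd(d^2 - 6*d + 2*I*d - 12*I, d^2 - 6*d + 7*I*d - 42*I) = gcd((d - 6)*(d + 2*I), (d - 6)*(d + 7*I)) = d - 6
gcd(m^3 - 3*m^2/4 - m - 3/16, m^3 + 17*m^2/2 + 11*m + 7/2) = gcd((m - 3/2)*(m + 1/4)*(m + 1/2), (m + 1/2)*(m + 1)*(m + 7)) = m + 1/2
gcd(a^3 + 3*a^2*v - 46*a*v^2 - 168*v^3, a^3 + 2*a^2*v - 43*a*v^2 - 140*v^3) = -a^2 + 3*a*v + 28*v^2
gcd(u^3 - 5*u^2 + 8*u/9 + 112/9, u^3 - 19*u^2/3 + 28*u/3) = u^2 - 19*u/3 + 28/3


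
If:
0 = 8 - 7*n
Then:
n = 8/7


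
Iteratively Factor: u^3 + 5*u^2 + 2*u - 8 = (u - 1)*(u^2 + 6*u + 8) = (u - 1)*(u + 2)*(u + 4)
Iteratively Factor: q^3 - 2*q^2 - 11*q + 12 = (q - 4)*(q^2 + 2*q - 3) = (q - 4)*(q - 1)*(q + 3)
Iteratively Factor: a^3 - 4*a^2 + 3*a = (a - 1)*(a^2 - 3*a) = a*(a - 1)*(a - 3)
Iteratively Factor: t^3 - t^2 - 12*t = (t + 3)*(t^2 - 4*t) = (t - 4)*(t + 3)*(t)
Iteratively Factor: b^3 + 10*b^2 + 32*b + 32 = (b + 2)*(b^2 + 8*b + 16) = (b + 2)*(b + 4)*(b + 4)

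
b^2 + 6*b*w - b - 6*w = (b - 1)*(b + 6*w)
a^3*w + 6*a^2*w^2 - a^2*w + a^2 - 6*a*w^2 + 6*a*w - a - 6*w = (a - 1)*(a + 6*w)*(a*w + 1)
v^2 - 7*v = v*(v - 7)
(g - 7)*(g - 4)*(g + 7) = g^3 - 4*g^2 - 49*g + 196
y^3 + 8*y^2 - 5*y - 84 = (y - 3)*(y + 4)*(y + 7)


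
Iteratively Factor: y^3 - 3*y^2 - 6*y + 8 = (y - 1)*(y^2 - 2*y - 8) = (y - 1)*(y + 2)*(y - 4)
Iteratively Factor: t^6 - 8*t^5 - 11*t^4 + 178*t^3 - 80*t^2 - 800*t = (t - 5)*(t^5 - 3*t^4 - 26*t^3 + 48*t^2 + 160*t) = t*(t - 5)*(t^4 - 3*t^3 - 26*t^2 + 48*t + 160) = t*(t - 5)*(t + 2)*(t^3 - 5*t^2 - 16*t + 80) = t*(t - 5)^2*(t + 2)*(t^2 - 16) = t*(t - 5)^2*(t - 4)*(t + 2)*(t + 4)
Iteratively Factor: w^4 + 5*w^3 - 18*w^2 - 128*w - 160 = (w - 5)*(w^3 + 10*w^2 + 32*w + 32) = (w - 5)*(w + 4)*(w^2 + 6*w + 8) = (w - 5)*(w + 2)*(w + 4)*(w + 4)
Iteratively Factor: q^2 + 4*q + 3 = (q + 3)*(q + 1)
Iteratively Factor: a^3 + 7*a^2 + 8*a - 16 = (a + 4)*(a^2 + 3*a - 4) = (a + 4)^2*(a - 1)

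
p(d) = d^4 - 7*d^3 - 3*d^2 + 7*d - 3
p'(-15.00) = -18128.00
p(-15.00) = 73467.00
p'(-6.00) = -1577.00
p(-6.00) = 2655.00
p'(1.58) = -39.13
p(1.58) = -20.81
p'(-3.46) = -389.33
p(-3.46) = 370.14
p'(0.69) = -5.82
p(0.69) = -1.67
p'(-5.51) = -1266.64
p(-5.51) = 1960.07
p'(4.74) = -67.27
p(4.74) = -277.90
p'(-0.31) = 6.72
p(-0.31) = -5.24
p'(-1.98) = -94.50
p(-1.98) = 41.09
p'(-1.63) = -56.34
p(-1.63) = 14.99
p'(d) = 4*d^3 - 21*d^2 - 6*d + 7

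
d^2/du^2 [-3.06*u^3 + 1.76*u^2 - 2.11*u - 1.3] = 3.52 - 18.36*u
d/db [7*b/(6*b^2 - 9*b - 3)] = 7*(-2*b^2 - 1)/(3*(4*b^4 - 12*b^3 + 5*b^2 + 6*b + 1))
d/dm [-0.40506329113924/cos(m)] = -0.40506329113924*sin(m)/cos(m)^2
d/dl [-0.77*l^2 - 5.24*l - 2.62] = -1.54*l - 5.24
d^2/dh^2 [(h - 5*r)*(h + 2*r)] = 2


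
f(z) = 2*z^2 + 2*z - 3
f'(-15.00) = -58.00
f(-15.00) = 417.00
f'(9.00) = 38.00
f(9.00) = 177.00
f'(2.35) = 11.40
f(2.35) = 12.74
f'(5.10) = 22.40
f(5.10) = 59.22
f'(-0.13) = 1.48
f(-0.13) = -3.23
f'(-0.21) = 1.16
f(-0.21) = -3.33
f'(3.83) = 17.32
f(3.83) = 34.00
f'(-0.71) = -0.84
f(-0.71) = -3.41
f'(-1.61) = -4.44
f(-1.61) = -1.04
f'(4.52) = 20.08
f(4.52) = 46.90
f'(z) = 4*z + 2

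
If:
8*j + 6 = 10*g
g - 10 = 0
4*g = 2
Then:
No Solution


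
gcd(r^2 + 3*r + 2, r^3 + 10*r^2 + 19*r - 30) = 1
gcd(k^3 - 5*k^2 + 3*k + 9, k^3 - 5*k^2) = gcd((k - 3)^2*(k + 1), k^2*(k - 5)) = 1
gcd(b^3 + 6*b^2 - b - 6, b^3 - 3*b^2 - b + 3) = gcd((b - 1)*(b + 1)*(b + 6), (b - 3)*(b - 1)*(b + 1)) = b^2 - 1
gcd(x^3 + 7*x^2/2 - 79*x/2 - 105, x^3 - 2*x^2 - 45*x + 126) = x^2 + x - 42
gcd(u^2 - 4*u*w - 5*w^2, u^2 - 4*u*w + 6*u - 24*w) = 1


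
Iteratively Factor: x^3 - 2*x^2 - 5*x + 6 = (x + 2)*(x^2 - 4*x + 3) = (x - 3)*(x + 2)*(x - 1)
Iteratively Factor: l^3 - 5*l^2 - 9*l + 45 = (l - 5)*(l^2 - 9) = (l - 5)*(l - 3)*(l + 3)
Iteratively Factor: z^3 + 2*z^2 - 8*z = (z + 4)*(z^2 - 2*z) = (z - 2)*(z + 4)*(z)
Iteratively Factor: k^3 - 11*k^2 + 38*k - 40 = (k - 2)*(k^2 - 9*k + 20) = (k - 4)*(k - 2)*(k - 5)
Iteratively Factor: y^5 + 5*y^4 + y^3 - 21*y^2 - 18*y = (y + 3)*(y^4 + 2*y^3 - 5*y^2 - 6*y) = (y + 3)^2*(y^3 - y^2 - 2*y) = (y + 1)*(y + 3)^2*(y^2 - 2*y) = (y - 2)*(y + 1)*(y + 3)^2*(y)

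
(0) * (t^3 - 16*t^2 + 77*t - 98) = 0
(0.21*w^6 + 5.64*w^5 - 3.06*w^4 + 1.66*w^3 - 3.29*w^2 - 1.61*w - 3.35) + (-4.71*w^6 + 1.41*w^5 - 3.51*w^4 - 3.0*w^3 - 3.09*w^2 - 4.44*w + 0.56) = -4.5*w^6 + 7.05*w^5 - 6.57*w^4 - 1.34*w^3 - 6.38*w^2 - 6.05*w - 2.79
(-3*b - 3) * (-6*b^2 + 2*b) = 18*b^3 + 12*b^2 - 6*b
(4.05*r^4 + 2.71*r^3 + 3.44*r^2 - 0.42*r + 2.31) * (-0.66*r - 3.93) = -2.673*r^5 - 17.7051*r^4 - 12.9207*r^3 - 13.242*r^2 + 0.126*r - 9.0783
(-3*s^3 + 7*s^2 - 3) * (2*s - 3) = -6*s^4 + 23*s^3 - 21*s^2 - 6*s + 9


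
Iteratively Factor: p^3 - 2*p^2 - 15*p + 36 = (p - 3)*(p^2 + p - 12) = (p - 3)^2*(p + 4)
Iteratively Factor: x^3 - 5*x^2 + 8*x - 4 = (x - 2)*(x^2 - 3*x + 2) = (x - 2)^2*(x - 1)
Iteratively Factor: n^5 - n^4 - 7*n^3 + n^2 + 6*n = (n + 1)*(n^4 - 2*n^3 - 5*n^2 + 6*n) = (n - 1)*(n + 1)*(n^3 - n^2 - 6*n) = (n - 1)*(n + 1)*(n + 2)*(n^2 - 3*n) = (n - 3)*(n - 1)*(n + 1)*(n + 2)*(n)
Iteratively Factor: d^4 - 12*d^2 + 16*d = (d - 2)*(d^3 + 2*d^2 - 8*d) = (d - 2)*(d + 4)*(d^2 - 2*d) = (d - 2)^2*(d + 4)*(d)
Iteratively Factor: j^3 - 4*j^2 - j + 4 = (j + 1)*(j^2 - 5*j + 4) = (j - 4)*(j + 1)*(j - 1)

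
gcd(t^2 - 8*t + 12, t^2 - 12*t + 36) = t - 6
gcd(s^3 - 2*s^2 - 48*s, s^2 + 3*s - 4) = 1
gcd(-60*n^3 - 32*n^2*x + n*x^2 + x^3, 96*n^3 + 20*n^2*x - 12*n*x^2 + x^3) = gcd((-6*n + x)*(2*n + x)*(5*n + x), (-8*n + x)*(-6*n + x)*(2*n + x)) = -12*n^2 - 4*n*x + x^2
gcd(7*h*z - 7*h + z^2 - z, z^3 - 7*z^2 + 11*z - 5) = z - 1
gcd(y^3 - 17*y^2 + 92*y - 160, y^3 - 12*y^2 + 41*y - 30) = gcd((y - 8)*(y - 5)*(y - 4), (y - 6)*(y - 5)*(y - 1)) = y - 5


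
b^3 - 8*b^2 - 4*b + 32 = (b - 8)*(b - 2)*(b + 2)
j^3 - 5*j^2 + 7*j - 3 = (j - 3)*(j - 1)^2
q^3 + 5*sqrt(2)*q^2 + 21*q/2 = q*(q + 3*sqrt(2)/2)*(q + 7*sqrt(2)/2)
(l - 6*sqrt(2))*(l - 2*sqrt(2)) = l^2 - 8*sqrt(2)*l + 24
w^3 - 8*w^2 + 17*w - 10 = (w - 5)*(w - 2)*(w - 1)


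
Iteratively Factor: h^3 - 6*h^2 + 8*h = (h - 4)*(h^2 - 2*h) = (h - 4)*(h - 2)*(h)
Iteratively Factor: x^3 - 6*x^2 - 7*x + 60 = (x - 5)*(x^2 - x - 12) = (x - 5)*(x - 4)*(x + 3)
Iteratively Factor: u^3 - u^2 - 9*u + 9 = (u - 1)*(u^2 - 9) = (u - 1)*(u + 3)*(u - 3)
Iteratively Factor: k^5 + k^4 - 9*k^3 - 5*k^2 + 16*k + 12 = (k + 1)*(k^4 - 9*k^2 + 4*k + 12) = (k - 2)*(k + 1)*(k^3 + 2*k^2 - 5*k - 6) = (k - 2)^2*(k + 1)*(k^2 + 4*k + 3) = (k - 2)^2*(k + 1)^2*(k + 3)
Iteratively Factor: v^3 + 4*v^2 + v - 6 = (v + 3)*(v^2 + v - 2) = (v - 1)*(v + 3)*(v + 2)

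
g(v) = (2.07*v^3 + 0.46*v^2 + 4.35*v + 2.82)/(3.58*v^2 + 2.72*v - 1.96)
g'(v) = (-7.16*v - 2.72)*(2.07*v^3 + 0.46*v^2 + 4.35*v + 2.82)/(3.58*v^2 + 2.72*v - 1.96)^2 + (6.21*v^2 + 0.92*v + 4.35)/(3.58*v^2 + 2.72*v - 1.96)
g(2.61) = 1.83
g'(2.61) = 0.33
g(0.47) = 47.44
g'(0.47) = -2586.49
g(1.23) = 1.87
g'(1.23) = -0.98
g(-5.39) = -3.79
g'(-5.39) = 0.50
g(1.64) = 1.68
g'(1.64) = -0.14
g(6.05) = 3.47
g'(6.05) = 0.53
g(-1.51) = -4.69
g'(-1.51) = -9.94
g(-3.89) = -3.10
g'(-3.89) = 0.41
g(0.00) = -1.44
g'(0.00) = -4.22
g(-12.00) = -7.40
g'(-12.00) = 0.56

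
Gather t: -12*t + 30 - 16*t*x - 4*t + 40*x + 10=t*(-16*x - 16) + 40*x + 40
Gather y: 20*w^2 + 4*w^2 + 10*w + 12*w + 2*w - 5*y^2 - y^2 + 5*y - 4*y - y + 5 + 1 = 24*w^2 + 24*w - 6*y^2 + 6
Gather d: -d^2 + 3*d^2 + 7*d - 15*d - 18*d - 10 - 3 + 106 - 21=2*d^2 - 26*d + 72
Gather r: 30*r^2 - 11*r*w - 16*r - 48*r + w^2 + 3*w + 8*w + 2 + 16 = 30*r^2 + r*(-11*w - 64) + w^2 + 11*w + 18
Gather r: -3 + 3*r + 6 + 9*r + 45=12*r + 48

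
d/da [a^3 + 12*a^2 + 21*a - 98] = 3*a^2 + 24*a + 21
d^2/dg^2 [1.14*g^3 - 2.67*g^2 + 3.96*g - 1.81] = 6.84*g - 5.34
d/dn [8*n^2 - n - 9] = 16*n - 1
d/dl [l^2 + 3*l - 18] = 2*l + 3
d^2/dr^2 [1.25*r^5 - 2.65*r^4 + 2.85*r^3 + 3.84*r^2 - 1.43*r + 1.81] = 25.0*r^3 - 31.8*r^2 + 17.1*r + 7.68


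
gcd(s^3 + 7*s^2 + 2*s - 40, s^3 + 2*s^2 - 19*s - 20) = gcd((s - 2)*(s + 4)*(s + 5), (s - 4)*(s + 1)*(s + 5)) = s + 5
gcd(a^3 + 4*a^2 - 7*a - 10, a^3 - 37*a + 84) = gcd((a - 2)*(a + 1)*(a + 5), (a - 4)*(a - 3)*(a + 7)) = 1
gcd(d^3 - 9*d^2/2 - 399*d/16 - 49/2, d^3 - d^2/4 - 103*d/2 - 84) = d^2 - 25*d/4 - 14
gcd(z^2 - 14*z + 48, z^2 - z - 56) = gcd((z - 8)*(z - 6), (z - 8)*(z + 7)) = z - 8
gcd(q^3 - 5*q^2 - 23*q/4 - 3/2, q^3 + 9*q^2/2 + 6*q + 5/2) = 1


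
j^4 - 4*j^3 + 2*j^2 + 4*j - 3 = (j - 3)*(j - 1)^2*(j + 1)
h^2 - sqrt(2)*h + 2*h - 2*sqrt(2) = (h + 2)*(h - sqrt(2))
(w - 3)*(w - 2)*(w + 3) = w^3 - 2*w^2 - 9*w + 18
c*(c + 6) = c^2 + 6*c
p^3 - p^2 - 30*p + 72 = (p - 4)*(p - 3)*(p + 6)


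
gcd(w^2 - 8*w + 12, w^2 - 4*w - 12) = w - 6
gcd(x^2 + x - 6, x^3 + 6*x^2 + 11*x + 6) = x + 3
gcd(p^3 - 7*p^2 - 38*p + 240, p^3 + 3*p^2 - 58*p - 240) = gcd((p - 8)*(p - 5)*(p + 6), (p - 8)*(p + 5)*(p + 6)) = p^2 - 2*p - 48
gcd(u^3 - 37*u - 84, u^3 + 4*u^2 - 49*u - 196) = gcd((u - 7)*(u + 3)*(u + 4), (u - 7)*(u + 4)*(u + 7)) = u^2 - 3*u - 28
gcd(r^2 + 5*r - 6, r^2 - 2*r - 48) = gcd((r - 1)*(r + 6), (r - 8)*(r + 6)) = r + 6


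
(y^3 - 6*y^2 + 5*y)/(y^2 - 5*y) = y - 1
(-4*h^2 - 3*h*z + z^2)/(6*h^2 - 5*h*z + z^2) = (-4*h^2 - 3*h*z + z^2)/(6*h^2 - 5*h*z + z^2)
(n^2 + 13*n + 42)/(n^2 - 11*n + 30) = (n^2 + 13*n + 42)/(n^2 - 11*n + 30)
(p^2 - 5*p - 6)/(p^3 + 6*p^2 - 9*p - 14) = (p - 6)/(p^2 + 5*p - 14)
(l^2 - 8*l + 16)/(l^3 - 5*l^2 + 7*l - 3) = (l^2 - 8*l + 16)/(l^3 - 5*l^2 + 7*l - 3)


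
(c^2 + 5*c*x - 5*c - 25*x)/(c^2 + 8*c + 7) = (c^2 + 5*c*x - 5*c - 25*x)/(c^2 + 8*c + 7)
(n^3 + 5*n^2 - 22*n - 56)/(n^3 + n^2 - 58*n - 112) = (n - 4)/(n - 8)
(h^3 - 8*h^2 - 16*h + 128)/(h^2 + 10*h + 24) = (h^2 - 12*h + 32)/(h + 6)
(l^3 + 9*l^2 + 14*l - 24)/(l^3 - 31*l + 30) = (l + 4)/(l - 5)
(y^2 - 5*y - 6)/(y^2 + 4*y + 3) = (y - 6)/(y + 3)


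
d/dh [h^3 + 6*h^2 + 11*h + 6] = 3*h^2 + 12*h + 11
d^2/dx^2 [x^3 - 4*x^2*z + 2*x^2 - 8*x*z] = 6*x - 8*z + 4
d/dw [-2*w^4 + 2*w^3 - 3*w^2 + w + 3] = -8*w^3 + 6*w^2 - 6*w + 1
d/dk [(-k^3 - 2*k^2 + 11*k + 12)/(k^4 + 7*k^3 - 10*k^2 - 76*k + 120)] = (k^5 + 6*k^4 + 3*k^3 - 44*k^2 - 438*k - 1116)/(k^7 + 16*k^6 + 61*k^5 - 170*k^4 - 1064*k^3 + 1072*k^2 + 5520*k - 7200)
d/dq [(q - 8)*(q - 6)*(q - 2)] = 3*q^2 - 32*q + 76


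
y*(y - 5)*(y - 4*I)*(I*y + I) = I*y^4 + 4*y^3 - 4*I*y^3 - 16*y^2 - 5*I*y^2 - 20*y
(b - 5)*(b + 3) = b^2 - 2*b - 15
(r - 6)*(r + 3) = r^2 - 3*r - 18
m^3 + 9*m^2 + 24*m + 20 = (m + 2)^2*(m + 5)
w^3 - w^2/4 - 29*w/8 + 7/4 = (w - 7/4)*(w - 1/2)*(w + 2)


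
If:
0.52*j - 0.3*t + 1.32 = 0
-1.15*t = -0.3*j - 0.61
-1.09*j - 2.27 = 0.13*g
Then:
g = 4.57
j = -2.63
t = -0.16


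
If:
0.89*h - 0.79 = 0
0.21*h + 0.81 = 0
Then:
No Solution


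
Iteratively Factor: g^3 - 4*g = (g)*(g^2 - 4) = g*(g - 2)*(g + 2)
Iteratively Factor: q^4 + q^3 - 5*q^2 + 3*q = (q + 3)*(q^3 - 2*q^2 + q) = (q - 1)*(q + 3)*(q^2 - q) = (q - 1)^2*(q + 3)*(q)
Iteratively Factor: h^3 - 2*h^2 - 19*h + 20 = (h - 5)*(h^2 + 3*h - 4) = (h - 5)*(h - 1)*(h + 4)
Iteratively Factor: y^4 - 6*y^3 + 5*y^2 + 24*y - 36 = (y - 2)*(y^3 - 4*y^2 - 3*y + 18) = (y - 3)*(y - 2)*(y^2 - y - 6) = (y - 3)^2*(y - 2)*(y + 2)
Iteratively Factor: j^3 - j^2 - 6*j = (j + 2)*(j^2 - 3*j) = j*(j + 2)*(j - 3)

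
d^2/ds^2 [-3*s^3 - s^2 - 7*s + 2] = -18*s - 2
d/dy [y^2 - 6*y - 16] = 2*y - 6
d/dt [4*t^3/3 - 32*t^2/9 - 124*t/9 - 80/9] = 4*t^2 - 64*t/9 - 124/9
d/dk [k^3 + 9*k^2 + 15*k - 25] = 3*k^2 + 18*k + 15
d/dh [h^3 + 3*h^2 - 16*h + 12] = 3*h^2 + 6*h - 16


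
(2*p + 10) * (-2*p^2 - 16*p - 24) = -4*p^3 - 52*p^2 - 208*p - 240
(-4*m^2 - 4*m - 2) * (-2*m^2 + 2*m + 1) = 8*m^4 - 8*m^2 - 8*m - 2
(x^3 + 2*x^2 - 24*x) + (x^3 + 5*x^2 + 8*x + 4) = 2*x^3 + 7*x^2 - 16*x + 4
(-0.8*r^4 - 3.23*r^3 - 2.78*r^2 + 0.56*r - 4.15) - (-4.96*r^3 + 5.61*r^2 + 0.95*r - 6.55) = -0.8*r^4 + 1.73*r^3 - 8.39*r^2 - 0.39*r + 2.4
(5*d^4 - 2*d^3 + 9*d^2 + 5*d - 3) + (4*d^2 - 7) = 5*d^4 - 2*d^3 + 13*d^2 + 5*d - 10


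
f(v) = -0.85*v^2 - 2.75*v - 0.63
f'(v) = -1.7*v - 2.75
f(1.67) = -7.59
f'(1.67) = -5.59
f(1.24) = -5.35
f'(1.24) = -4.86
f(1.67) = -7.59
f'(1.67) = -5.59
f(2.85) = -15.37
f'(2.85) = -7.60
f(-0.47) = 0.47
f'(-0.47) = -1.95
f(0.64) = -2.74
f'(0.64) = -3.84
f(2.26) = -11.19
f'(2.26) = -6.59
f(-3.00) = -0.03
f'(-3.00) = 2.35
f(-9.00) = -44.73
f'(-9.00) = 12.55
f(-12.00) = -90.03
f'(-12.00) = 17.65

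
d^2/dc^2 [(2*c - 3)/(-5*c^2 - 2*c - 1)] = 2*(-4*(2*c - 3)*(5*c + 1)^2 + (30*c - 11)*(5*c^2 + 2*c + 1))/(5*c^2 + 2*c + 1)^3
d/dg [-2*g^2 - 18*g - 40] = -4*g - 18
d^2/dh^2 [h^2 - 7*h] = 2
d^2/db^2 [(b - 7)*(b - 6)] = 2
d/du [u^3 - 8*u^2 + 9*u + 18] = 3*u^2 - 16*u + 9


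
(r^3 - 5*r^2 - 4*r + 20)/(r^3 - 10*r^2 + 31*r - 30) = (r + 2)/(r - 3)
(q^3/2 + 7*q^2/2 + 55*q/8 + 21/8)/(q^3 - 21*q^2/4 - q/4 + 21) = (4*q^3 + 28*q^2 + 55*q + 21)/(2*(4*q^3 - 21*q^2 - q + 84))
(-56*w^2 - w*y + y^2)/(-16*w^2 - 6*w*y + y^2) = (7*w + y)/(2*w + y)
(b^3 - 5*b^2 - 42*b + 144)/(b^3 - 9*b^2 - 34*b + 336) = (b - 3)/(b - 7)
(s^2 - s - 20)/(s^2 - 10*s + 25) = (s + 4)/(s - 5)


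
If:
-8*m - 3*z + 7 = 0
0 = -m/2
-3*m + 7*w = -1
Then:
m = 0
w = -1/7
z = 7/3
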